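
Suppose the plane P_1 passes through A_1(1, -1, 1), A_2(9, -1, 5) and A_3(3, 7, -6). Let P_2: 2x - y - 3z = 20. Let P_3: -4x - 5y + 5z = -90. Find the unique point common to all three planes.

(5, 8, -6)

A_1A_2 = (8, 0, 4), A_1A_3 = (2, 8, -7); a normal to P_1 is A_1A_2 × A_1A_3 = (-32, 64, 64).
Using A_1: P_1 has equation -32x + 64y + 64z = -32.
Solving the 3×3 linear system -32x + 64y + 64z = -32, 2x - y - 3z = 20, -4x - 5y + 5z = -90 (e.g. by elimination or Cramer's rule, determinant = -128) gives (5, 8, -6).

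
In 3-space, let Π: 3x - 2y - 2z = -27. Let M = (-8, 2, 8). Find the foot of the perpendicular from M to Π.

(-5, 0, 6)

Foot = M − λn with λ = (n·M − d)/|n|² = (-44 − (-27))/17 = -1.
Foot = (-8, 2, 8) − (-1)·(3, -2, -2) = (-5, 0, 6).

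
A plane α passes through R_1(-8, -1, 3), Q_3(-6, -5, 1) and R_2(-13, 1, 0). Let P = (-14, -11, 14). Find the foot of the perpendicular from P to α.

R_1Q_3 = (2, -4, -2), R_1R_2 = (-5, 2, -3); a normal to α is R_1Q_3 × R_1R_2 = (16, 16, -16).
Using R_1: α has equation 16x + 16y - 16z = -192.
Foot = P − λn with λ = (n·P − d)/|n|² = (-624 − (-192))/768 = -9/16.
Foot = (-14, -11, 14) − (-9/16)·(16, 16, -16) = (-5, -2, 5).

(-5, -2, 5)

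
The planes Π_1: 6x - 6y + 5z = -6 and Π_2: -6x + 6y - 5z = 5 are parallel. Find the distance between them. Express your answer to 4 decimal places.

Rescale Π_2 by 1/(-1): 6x - 6y + 5z = -5. Then distance = |-6 − (-5)| / √97 ≈ 0.1015.

0.1015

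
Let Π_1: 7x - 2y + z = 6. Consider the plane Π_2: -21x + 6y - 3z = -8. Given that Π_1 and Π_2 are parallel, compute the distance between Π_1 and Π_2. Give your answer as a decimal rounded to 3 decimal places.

Rescale Π_2 by 1/(-3): 7x - 2y + z = 8/3. Then distance = |6 − (8/3)| / √54 ≈ 0.454.

0.454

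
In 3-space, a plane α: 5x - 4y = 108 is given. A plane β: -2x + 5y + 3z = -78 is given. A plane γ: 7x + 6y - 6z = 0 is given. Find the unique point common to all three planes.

Solving the 3×3 linear system 5x - 4y = 108, -2x + 5y + 3z = -78, 7x + 6y - 6z = 0 (e.g. by elimination or Cramer's rule, determinant = -276) gives (12, -12, 2).

(12, -12, 2)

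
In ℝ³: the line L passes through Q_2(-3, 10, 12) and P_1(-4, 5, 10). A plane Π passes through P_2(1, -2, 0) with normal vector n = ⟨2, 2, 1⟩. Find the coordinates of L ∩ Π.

A direction vector for L is P_1 − Q_2 = (-1, -5, -2).
Π: n·r = n·P_2 gives 2x + 2y + z = -2.
Substitute r = (-3, 10, 12) + t(-1, -5, -2) into the plane: 26 + (-14)t = -2, so t = 2.
Intersection: (-3, 10, 12) + 2·(-1, -5, -2) = (-5, 0, 8).

(-5, 0, 8)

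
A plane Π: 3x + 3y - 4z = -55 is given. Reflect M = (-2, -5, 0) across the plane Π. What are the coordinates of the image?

(-8, -11, 8)

λ = (n·M − d)/|n|² = (-21 − (-55))/34 = 1.
Reflection = M − 2λn = (-2, -5, 0) − 2·(3, 3, -4) = (-8, -11, 8).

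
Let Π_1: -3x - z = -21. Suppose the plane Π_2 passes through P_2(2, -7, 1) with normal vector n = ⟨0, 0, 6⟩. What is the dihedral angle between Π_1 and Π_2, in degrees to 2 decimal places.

71.57

Π_2: n·r = n·P_2 gives 6z = 6.
cos θ = |n₁·n₂| / (|n₁||n₂|) = |-6| / (√10 · √36).
θ = arccos(0.31623) ≈ 71.57°.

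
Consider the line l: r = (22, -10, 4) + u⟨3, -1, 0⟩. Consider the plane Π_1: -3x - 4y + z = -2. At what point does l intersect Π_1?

(10, -6, 4)

Substitute r = (22, -10, 4) + t(3, -1, 0) into the plane: -22 + (-5)t = -2, so t = -4.
Intersection: (22, -10, 4) + (-4)·(3, -1, 0) = (10, -6, 4).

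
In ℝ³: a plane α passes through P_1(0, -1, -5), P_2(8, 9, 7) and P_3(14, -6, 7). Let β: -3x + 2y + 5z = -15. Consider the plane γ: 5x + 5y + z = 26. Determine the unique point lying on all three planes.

P_1P_2 = (8, 10, 12), P_1P_3 = (14, -5, 12); a normal to α is P_1P_2 × P_1P_3 = (180, 72, -180).
Using P_1: α has equation 180x + 72y - 180z = 828.
Solving the 3×3 linear system 180x + 72y - 180z = 828, -3x + 2y + 5z = -15, 5x + 5y + z = 26 (e.g. by elimination or Cramer's rule, determinant = 2376) gives (6, -1, 1).

(6, -1, 1)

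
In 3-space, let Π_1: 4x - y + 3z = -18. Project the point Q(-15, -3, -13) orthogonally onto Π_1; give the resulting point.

Foot = Q − λn with λ = (n·Q − d)/|n|² = (-96 − (-18))/26 = -3.
Foot = (-15, -3, -13) − (-3)·(4, -1, 3) = (-3, -6, -4).

(-3, -6, -4)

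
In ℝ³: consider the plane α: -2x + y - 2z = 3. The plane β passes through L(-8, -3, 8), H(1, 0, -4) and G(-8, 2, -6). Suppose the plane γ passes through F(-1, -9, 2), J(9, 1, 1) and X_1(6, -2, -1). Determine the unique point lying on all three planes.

LH = (9, 3, -12), LG = (0, 5, -14); a normal to β is LH × LG = (18, 126, 45).
Using L: β has equation 18x + 126y + 45z = -162.
FJ = (10, 10, -1), FX_1 = (7, 7, -3); a normal to γ is FJ × FX_1 = (-23, 23, 0).
Using F: γ has equation -23x + 23y = -184.
Solving the 3×3 linear system -2x + y - 2z = 3, 18x + 126y + 45z = -162, -23x + 23y = -184 (e.g. by elimination or Cramer's rule, determinant = -5589) gives (9, 1, -10).

(9, 1, -10)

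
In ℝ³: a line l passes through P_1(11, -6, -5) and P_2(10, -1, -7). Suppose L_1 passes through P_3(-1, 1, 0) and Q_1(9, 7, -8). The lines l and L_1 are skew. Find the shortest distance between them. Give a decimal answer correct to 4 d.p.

2.0412

A direction vector for l is P_2 − P_1 = (-1, 5, -2).
A direction vector for L_1 is Q_1 − P_3 = (10, 6, -8).
Common perpendicular direction n = (-1, 5, -2) × (10, 6, -8) = (-28, -28, -56).
With w = (-1, 1, 0) − (11, -6, -5) = (-12, 7, 5), w · n = -140.
Distance = |w · n| / |n| = |-140| / √4704 ≈ 2.0412.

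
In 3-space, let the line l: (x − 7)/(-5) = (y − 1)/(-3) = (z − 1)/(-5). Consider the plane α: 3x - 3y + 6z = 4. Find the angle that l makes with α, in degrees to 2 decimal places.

39.63

l has direction (-5, -3, -5) through (7, 1, 1).
sin θ = |n·v| / (|n||v|) = |-36| / (√54 · √59) = 0.63779.
θ ≈ 39.63°.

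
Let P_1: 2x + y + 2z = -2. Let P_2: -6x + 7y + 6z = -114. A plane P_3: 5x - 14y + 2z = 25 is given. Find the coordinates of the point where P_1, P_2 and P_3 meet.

(9, 0, -10)

Solving the 3×3 linear system 2x + y + 2z = -2, -6x + 7y + 6z = -114, 5x - 14y + 2z = 25 (e.g. by elimination or Cramer's rule, determinant = 336) gives (9, 0, -10).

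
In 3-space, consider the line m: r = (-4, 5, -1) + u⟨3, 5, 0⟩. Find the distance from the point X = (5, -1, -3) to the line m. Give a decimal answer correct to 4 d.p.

10.9880

Taking (-4, 5, -1) on m with direction v = (3, 5, 0): w = X − (-4, 5, -1) = (9, -6, -2), and w × v = (10, -6, 63).
Distance = |w × v| / |v| = √4105 / √34 ≈ 10.9880.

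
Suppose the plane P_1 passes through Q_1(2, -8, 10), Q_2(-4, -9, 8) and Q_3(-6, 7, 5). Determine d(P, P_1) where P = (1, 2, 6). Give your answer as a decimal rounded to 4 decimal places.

2.0667

Q_1Q_2 = (-6, -1, -2), Q_1Q_3 = (-8, 15, -5); a normal to P_1 is Q_1Q_2 × Q_1Q_3 = (35, -14, -98).
Using Q_1: P_1 has equation 35x - 14y - 98z = -798.
n·P − d = (35)·(1) + (-14)·(2) + (-98)·(6) − (-798) = 217; |n| = √11025.
Distance = |217| / √11025 = 217/√11025 ≈ 2.0667.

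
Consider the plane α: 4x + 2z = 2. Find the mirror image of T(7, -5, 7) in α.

λ = (n·T − d)/|n|² = (42 − 2)/20 = 2.
Reflection = T − 2λn = (7, -5, 7) − 4·(4, 0, 2) = (-9, -5, -1).

(-9, -5, -1)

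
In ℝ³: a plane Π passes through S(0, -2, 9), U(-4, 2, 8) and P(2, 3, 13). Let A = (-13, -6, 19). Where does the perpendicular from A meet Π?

(-4, 0, 7)

SU = (-4, 4, -1), SP = (2, 5, 4); a normal to Π is SU × SP = (21, 14, -28).
Using S: Π has equation 21x + 14y - 28z = -280.
Foot = A − λn with λ = (n·A − d)/|n|² = (-889 − (-280))/1421 = -3/7.
Foot = (-13, -6, 19) − (-3/7)·(21, 14, -28) = (-4, 0, 7).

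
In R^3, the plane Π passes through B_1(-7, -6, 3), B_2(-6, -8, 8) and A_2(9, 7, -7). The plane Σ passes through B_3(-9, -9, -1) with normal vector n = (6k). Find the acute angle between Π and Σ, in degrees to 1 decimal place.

65.9

B_1B_2 = (1, -2, 5), B_1A_2 = (16, 13, -10); a normal to Π is B_1B_2 × B_1A_2 = (-45, 90, 45).
Using B_1: Π has equation -45x + 90y + 45z = -90.
Σ: n·r = n·B_3 gives 6z = -6.
cos θ = |n₁·n₂| / (|n₁||n₂|) = |270| / (√12150 · √36).
θ = arccos(0.40825) ≈ 65.9°.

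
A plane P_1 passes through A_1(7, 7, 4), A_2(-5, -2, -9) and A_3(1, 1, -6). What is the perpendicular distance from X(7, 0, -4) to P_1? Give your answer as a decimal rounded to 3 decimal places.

A_1A_2 = (-12, -9, -13), A_1A_3 = (-6, -6, -10); a normal to P_1 is A_1A_2 × A_1A_3 = (12, -42, 18).
Using A_1: P_1 has equation 12x - 42y + 18z = -138.
n·X − d = (12)·(7) + (-42)·(0) + (18)·(-4) − (-138) = 150; |n| = √2232.
Distance = |150| / √2232 = 150/√2232 ≈ 3.175.

3.175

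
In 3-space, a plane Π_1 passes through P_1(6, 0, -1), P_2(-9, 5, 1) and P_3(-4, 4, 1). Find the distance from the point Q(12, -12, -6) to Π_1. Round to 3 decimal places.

P_1P_2 = (-15, 5, 2), P_1P_3 = (-10, 4, 2); a normal to Π_1 is P_1P_2 × P_1P_3 = (2, 10, -10).
Using P_1: Π_1 has equation 2x + 10y - 10z = 22.
n·Q − d = (2)·(12) + (10)·(-12) + (-10)·(-6) − 22 = -58; |n| = √204.
Distance = |-58| / √204 = 58/√204 ≈ 4.061.

4.061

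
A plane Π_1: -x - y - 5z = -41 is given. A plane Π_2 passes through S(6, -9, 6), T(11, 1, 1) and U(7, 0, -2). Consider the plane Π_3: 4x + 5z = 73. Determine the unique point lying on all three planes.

(7, -11, 9)

ST = (5, 10, -5), SU = (1, 9, -8); a normal to Π_2 is ST × SU = (-35, 35, 35).
Using S: Π_2 has equation -35x + 35y + 35z = -315.
Solving the 3×3 linear system -x - y - 5z = -41, -35x + 35y + 35z = -315, 4x + 5z = 73 (e.g. by elimination or Cramer's rule, determinant = 210) gives (7, -11, 9).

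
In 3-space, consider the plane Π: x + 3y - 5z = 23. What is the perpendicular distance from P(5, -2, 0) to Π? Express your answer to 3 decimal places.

4.057

n·P − d = (1)·(5) + (3)·(-2) + (-5)·(0) − 23 = -24; |n| = √35.
Distance = |-24| / √35 = 24/√35 ≈ 4.057.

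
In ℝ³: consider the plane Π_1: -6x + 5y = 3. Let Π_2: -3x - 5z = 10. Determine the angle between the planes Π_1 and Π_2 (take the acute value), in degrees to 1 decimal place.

66.7

cos θ = |n₁·n₂| / (|n₁||n₂|) = |18| / (√61 · √34).
θ = arccos(0.39525) ≈ 66.7°.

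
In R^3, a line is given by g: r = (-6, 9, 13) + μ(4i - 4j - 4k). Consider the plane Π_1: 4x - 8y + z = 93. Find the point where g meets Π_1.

Substitute r = (-6, 9, 13) + t(4, -4, -4) into the plane: -83 + 44t = 93, so t = 4.
Intersection: (-6, 9, 13) + 4·(4, -4, -4) = (10, -7, -3).

(10, -7, -3)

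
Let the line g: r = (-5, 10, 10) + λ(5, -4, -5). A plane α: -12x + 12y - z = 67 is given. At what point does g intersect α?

Substitute r = (-5, 10, 10) + t(5, -4, -5) into the plane: 170 + (-103)t = 67, so t = 1.
Intersection: (-5, 10, 10) + 1·(5, -4, -5) = (0, 6, 5).

(0, 6, 5)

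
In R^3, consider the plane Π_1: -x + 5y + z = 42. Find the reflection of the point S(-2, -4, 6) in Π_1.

(-6, 16, 10)

λ = (n·S − d)/|n|² = (-12 − 42)/27 = -2.
Reflection = S − 2λn = (-2, -4, 6) − (-4)·(-1, 5, 1) = (-6, 16, 10).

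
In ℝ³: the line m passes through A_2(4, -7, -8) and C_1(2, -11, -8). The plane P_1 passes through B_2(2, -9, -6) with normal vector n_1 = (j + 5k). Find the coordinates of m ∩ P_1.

A direction vector for m is C_1 − A_2 = (-2, -4, 0).
P_1: n_1·r = n_1·B_2 gives y + 5z = -39.
Substitute r = (4, -7, -8) + t(-2, -4, 0) into the plane: -47 + (-4)t = -39, so t = -2.
Intersection: (4, -7, -8) + (-2)·(-2, -4, 0) = (8, 1, -8).

(8, 1, -8)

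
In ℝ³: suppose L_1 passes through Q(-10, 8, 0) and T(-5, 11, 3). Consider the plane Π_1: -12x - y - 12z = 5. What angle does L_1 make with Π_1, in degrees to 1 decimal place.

A direction vector for L_1 is T − Q = (5, 3, 3).
sin θ = |n·v| / (|n||v|) = |-99| / (√289 · √43) = 0.88808.
θ ≈ 62.6°.

62.6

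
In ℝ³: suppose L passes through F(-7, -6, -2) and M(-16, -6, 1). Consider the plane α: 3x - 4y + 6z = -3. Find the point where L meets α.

(-1, -6, -4)

A direction vector for L is M − F = (-9, 0, 3).
Substitute r = (-7, -6, -2) + t(-9, 0, 3) into the plane: -9 + (-9)t = -3, so t = -2/3.
Intersection: (-7, -6, -2) + (-2/3)·(-9, 0, 3) = (-1, -6, -4).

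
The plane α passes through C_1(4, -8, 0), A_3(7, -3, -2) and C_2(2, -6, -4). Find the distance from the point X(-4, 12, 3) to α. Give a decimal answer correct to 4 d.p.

C_1A_3 = (3, 5, -2), C_1C_2 = (-2, 2, -4); a normal to α is C_1A_3 × C_1C_2 = (-16, 16, 16).
Using C_1: α has equation -16x + 16y + 16z = -192.
n·X − d = (-16)·(-4) + (16)·(12) + (16)·(3) − (-192) = 496; |n| = √768.
Distance = |496| / √768 = 496/√768 ≈ 17.8979.

17.8979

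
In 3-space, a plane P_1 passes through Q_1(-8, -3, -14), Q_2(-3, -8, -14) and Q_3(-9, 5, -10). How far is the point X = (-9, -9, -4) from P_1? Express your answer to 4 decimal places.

Q_1Q_2 = (5, -5, 0), Q_1Q_3 = (-1, 8, 4); a normal to P_1 is Q_1Q_2 × Q_1Q_3 = (-20, -20, 35).
Using Q_1: P_1 has equation -20x - 20y + 35z = -270.
n·X − d = (-20)·(-9) + (-20)·(-9) + (35)·(-4) − (-270) = 490; |n| = √2025.
Distance = |490| / √2025 = 490/√2025 ≈ 10.8889.

10.8889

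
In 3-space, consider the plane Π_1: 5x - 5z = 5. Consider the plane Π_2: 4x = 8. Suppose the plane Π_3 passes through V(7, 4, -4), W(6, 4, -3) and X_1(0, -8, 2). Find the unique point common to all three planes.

VW = (-1, 0, 1), VX_1 = (-7, -12, 6); a normal to Π_3 is VW × VX_1 = (12, -1, 12).
Using V: Π_3 has equation 12x - y + 12z = 32.
Solving the 3×3 linear system 5x - 5z = 5, 4x = 8, 12x - y + 12z = 32 (e.g. by elimination or Cramer's rule, determinant = 20) gives (2, 4, 1).

(2, 4, 1)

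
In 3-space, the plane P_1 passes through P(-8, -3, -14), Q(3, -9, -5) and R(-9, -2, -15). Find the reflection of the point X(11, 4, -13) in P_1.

PQ = (11, -6, 9), PR = (-1, 1, -1); a normal to P_1 is PQ × PR = (-3, 2, 5).
Using P: P_1 has equation -3x + 2y + 5z = -52.
λ = (n·X − d)/|n|² = (-90 − (-52))/38 = -1.
Reflection = X − 2λn = (11, 4, -13) − (-2)·(-3, 2, 5) = (5, 8, -3).

(5, 8, -3)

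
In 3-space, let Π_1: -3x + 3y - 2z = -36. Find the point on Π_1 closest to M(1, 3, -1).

Foot = M − λn with λ = (n·M − d)/|n|² = (8 − (-36))/22 = 2.
Foot = (1, 3, -1) − 2·(-3, 3, -2) = (7, -3, 3).

(7, -3, 3)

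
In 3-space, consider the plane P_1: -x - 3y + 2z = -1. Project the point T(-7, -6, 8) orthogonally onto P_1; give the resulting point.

(-4, 3, 2)

Foot = T − λn with λ = (n·T − d)/|n|² = (41 − (-1))/14 = 3.
Foot = (-7, -6, 8) − 3·(-1, -3, 2) = (-4, 3, 2).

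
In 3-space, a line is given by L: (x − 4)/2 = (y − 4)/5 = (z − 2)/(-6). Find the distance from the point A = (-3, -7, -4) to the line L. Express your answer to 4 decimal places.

13.7567

L has direction (2, 5, -6) through (4, 4, 2).
Taking (4, 4, 2) on L with direction v = (2, 5, -6): w = A − (4, 4, 2) = (-7, -11, -6), and w × v = (96, -54, -13).
Distance = |w × v| / |v| = √12301 / √65 ≈ 13.7567.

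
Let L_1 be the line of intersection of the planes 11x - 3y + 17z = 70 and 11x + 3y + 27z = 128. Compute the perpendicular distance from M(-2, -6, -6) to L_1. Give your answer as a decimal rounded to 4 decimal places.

13.2077

Direction of L_1: (11, -3, 17) × (11, 3, 27) = (-132, -110, 66).
A point on L_1: solving the two plane equations with x = 1 gives (1, 3, 4).
Taking (1, 3, 4) on L_1 with direction v = (-132, -110, 66): w = M − (1, 3, 4) = (-3, -9, -10), and w × v = (-1694, 1518, -858).
Distance = |w × v| / |v| = √5910124 / √33880 ≈ 13.2077.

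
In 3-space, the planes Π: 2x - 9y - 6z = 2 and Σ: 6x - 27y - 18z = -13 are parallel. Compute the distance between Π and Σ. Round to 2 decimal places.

Rescale Σ by 1/3: 2x - 9y - 6z = -13/3. Then distance = |2 − (-13/3)| / √121 ≈ 0.58.

0.58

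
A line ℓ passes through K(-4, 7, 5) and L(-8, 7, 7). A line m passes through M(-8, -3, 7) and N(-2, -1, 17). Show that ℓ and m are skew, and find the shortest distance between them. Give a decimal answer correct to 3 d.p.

9.855

A direction vector for ℓ is L − K = (-4, 0, 2).
A direction vector for m is N − M = (6, 2, 10).
Common perpendicular direction n = (-4, 0, 2) × (6, 2, 10) = (-4, 52, -8).
With w = (-8, -3, 7) − (-4, 7, 5) = (-4, -10, 2), w · n = -520.
Since n ≠ 0 the lines are not parallel, and w · n = -520 ≠ 0 so they do not intersect; hence they are skew.
Distance = |w · n| / |n| = |-520| / √2784 ≈ 9.855.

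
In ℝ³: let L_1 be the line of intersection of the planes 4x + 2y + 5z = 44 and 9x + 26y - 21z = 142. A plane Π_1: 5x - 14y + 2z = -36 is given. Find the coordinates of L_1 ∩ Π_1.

Direction of L_1: (4, 2, 5) × (9, 26, -21) = (-172, 129, 86).
A point on L_1: solving the two plane equations with x = -2 gives (-2, 11, 6).
Substitute r = (-2, 11, 6) + t(-172, 129, 86) into the plane: -152 + (-2494)t = -36, so t = -2/43.
Intersection: (-2, 11, 6) + (-2/43)·(-172, 129, 86) = (6, 5, 2).

(6, 5, 2)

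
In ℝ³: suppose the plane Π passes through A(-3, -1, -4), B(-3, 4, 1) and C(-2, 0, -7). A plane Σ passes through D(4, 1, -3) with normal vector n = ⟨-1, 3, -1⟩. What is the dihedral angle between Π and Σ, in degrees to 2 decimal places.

AB = (0, 5, 5), AC = (1, 1, -3); a normal to Π is AB × AC = (-20, 5, -5).
Using A: Π has equation -20x + 5y - 5z = 75.
Σ: n·r = n·D gives -x + 3y - z = 2.
cos θ = |n₁·n₂| / (|n₁||n₂|) = |40| / (√450 · √11).
θ = arccos(0.56854) ≈ 55.35°.

55.35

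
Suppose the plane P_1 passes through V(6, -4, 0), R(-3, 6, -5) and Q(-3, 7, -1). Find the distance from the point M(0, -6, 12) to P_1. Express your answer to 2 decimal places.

7.72

VR = (-9, 10, -5), VQ = (-9, 11, -1); a normal to P_1 is VR × VQ = (45, 36, -9).
Using V: P_1 has equation 45x + 36y - 9z = 126.
n·M − d = (45)·(0) + (36)·(-6) + (-9)·(12) − 126 = -450; |n| = √3402.
Distance = |-450| / √3402 = 450/√3402 ≈ 7.72.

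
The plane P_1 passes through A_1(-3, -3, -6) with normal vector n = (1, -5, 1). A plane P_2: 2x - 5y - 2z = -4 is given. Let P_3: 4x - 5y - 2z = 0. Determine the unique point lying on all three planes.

(2, 0, 4)

P_1: n·r = n·A_1 gives x - 5y + z = 6.
Solving the 3×3 linear system x - 5y + z = 6, 2x - 5y - 2z = -4, 4x - 5y - 2z = 0 (e.g. by elimination or Cramer's rule, determinant = 30) gives (2, 0, 4).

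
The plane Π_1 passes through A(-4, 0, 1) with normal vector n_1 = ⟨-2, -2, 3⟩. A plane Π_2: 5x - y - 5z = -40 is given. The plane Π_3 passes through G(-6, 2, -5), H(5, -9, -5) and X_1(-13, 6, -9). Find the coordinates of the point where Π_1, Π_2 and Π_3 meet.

Π_1: n_1·r = n_1·A gives -2x - 2y + 3z = 11.
GH = (11, -11, 0), GX_1 = (-7, 4, -4); a normal to Π_3 is GH × GX_1 = (44, 44, -33).
Using G: Π_3 has equation 44x + 44y - 33z = -11.
Solving the 3×3 linear system -2x - 2y + 3z = 11, 5x - y - 5z = -40, 44x + 44y - 33z = -11 (e.g. by elimination or Cramer's rule, determinant = 396) gives (0, 5, 7).

(0, 5, 7)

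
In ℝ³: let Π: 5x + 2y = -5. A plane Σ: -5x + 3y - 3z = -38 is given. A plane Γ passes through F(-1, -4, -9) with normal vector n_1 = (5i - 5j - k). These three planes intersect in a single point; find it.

(1, -5, 6)

Γ: n_1·r = n_1·F gives 5x - 5y - z = 24.
Solving the 3×3 linear system 5x + 2y = -5, -5x + 3y - 3z = -38, 5x - 5y - z = 24 (e.g. by elimination or Cramer's rule, determinant = -130) gives (1, -5, 6).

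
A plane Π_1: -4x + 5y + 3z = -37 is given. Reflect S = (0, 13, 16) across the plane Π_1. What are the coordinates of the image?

(24, -17, -2)

λ = (n·S − d)/|n|² = (113 − (-37))/50 = 3.
Reflection = S − 2λn = (0, 13, 16) − 6·(-4, 5, 3) = (24, -17, -2).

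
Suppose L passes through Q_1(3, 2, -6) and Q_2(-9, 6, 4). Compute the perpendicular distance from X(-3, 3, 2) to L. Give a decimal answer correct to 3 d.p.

2.720

A direction vector for L is Q_2 − Q_1 = (-12, 4, 10).
Taking (3, 2, -6) on L with direction v = (-12, 4, 10): w = X − (3, 2, -6) = (-6, 1, 8), and w × v = (-22, -36, -12).
Distance = |w × v| / |v| = √1924 / √260 ≈ 2.720.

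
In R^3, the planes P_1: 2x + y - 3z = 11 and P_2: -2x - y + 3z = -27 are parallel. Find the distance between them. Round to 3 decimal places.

Rescale P_2 by 1/(-1): 2x + y - 3z = 27. Then distance = |11 − 27| / √14 ≈ 4.276.

4.276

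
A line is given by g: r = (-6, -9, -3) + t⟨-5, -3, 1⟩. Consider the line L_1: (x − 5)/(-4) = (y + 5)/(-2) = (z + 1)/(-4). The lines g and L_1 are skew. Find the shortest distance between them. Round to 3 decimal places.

L_1 has direction (-4, -2, -4) through (5, -5, -1).
Common perpendicular direction n = (-5, -3, 1) × (-4, -2, -4) = (14, -24, -2).
With w = (5, -5, -1) − (-6, -9, -3) = (11, 4, 2), w · n = 54.
Distance = |w · n| / |n| = |54| / √776 ≈ 1.938.

1.938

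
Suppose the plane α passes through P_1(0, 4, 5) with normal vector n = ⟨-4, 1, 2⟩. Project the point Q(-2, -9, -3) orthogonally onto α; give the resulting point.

(-6, -8, -1)

α: n·r = n·P_1 gives -4x + y + 2z = 14.
Foot = Q − λn with λ = (n·Q − d)/|n|² = (-7 − 14)/21 = -1.
Foot = (-2, -9, -3) − (-1)·(-4, 1, 2) = (-6, -8, -1).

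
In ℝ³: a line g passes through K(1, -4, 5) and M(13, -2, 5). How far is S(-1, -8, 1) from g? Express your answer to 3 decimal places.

A direction vector for g is M − K = (12, 2, 0).
Taking (1, -4, 5) on g with direction v = (12, 2, 0): w = S − (1, -4, 5) = (-2, -4, -4), and w × v = (8, -48, 44).
Distance = |w × v| / |v| = √4304 / √148 ≈ 5.393.

5.393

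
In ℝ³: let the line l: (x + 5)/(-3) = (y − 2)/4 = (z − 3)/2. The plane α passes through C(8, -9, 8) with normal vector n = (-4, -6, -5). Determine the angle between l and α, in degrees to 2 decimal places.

27.75

l has direction (-3, 4, 2) through (-5, 2, 3).
α: n·r = n·C gives -4x - 6y - 5z = -18.
sin θ = |n·v| / (|n||v|) = |-22| / (√77 · √29) = 0.46556.
θ ≈ 27.75°.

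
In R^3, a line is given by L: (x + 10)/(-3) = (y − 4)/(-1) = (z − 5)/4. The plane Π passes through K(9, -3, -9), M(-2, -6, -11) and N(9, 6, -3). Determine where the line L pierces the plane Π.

(-4, 6, -3)

L has direction (-3, -1, 4) through (-10, 4, 5).
KM = (-11, -3, -2), KN = (0, 9, 6); a normal to Π is KM × KN = (0, 66, -99).
Using K: Π has equation 66y - 99z = 693.
Substitute r = (-10, 4, 5) + t(-3, -1, 4) into the plane: -231 + (-462)t = 693, so t = -2.
Intersection: (-10, 4, 5) + (-2)·(-3, -1, 4) = (-4, 6, -3).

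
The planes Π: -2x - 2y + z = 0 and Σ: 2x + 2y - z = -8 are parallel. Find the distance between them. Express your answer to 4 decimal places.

2.6667

Rescale Σ by 1/(-1): -2x - 2y + z = 8. Then distance = |0 − 8| / √9 ≈ 2.6667.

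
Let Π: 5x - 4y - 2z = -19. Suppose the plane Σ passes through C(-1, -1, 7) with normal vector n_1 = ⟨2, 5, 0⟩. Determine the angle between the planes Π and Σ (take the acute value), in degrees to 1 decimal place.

Σ: n_1·r = n_1·C gives 2x + 5y = -7.
cos θ = |n₁·n₂| / (|n₁||n₂|) = |-10| / (√45 · √29).
θ = arccos(0.27682) ≈ 73.9°.

73.9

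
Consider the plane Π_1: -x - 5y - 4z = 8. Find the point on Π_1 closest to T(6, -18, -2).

Foot = T − λn with λ = (n·T − d)/|n|² = (92 − 8)/42 = 2.
Foot = (6, -18, -2) − 2·(-1, -5, -4) = (8, -8, 6).

(8, -8, 6)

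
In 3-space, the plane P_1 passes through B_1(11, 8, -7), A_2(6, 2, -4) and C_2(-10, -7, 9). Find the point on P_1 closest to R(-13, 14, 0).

B_1A_2 = (-5, -6, 3), B_1C_2 = (-21, -15, 16); a normal to P_1 is B_1A_2 × B_1C_2 = (-51, 17, -51).
Using B_1: P_1 has equation -51x + 17y - 51z = -68.
Foot = R − λn with λ = (n·R − d)/|n|² = (901 − (-68))/5491 = 3/17.
Foot = (-13, 14, 0) − (3/17)·(-51, 17, -51) = (-4, 11, 9).

(-4, 11, 9)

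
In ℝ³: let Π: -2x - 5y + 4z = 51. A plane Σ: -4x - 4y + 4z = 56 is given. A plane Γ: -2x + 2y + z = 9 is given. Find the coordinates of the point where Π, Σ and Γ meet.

Solving the 3×3 linear system -2x - 5y + 4z = 51, -4x - 4y + 4z = 56, -2x + 2y + z = 9 (e.g. by elimination or Cramer's rule, determinant = -20) gives (-4, -3, 7).

(-4, -3, 7)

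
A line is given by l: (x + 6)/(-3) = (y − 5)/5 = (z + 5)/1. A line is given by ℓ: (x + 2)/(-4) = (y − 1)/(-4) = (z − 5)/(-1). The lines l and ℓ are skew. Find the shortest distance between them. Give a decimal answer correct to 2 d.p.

l has direction (-3, 5, 1) through (-6, 5, -5).
ℓ has direction (-4, -4, -1) through (-2, 1, 5).
Common perpendicular direction n = (-3, 5, 1) × (-4, -4, -1) = (-1, -7, 32).
With w = (-2, 1, 5) − (-6, 5, -5) = (4, -4, 10), w · n = 344.
Distance = |w · n| / |n| = |344| / √1074 ≈ 10.50.

10.50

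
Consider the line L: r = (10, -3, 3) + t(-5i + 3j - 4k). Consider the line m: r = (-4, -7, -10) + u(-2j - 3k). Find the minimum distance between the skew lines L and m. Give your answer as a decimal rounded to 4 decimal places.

6.7799

Common perpendicular direction n = (-5, 3, -4) × (0, -2, -3) = (-17, -15, 10).
With w = (-4, -7, -10) − (10, -3, 3) = (-14, -4, -13), w · n = 168.
Distance = |w · n| / |n| = |168| / √614 ≈ 6.7799.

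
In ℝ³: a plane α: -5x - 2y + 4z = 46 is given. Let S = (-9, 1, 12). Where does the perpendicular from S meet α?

Foot = S − λn with λ = (n·S − d)/|n|² = (91 − 46)/45 = 1.
Foot = (-9, 1, 12) − 1·(-5, -2, 4) = (-4, 3, 8).

(-4, 3, 8)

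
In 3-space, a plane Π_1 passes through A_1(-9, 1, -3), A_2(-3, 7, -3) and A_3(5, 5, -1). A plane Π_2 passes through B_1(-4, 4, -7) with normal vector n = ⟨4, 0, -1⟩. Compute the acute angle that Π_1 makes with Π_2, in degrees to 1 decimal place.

65.2

A_1A_2 = (6, 6, 0), A_1A_3 = (14, 4, 2); a normal to Π_1 is A_1A_2 × A_1A_3 = (12, -12, -60).
Using A_1: Π_1 has equation 12x - 12y - 60z = 60.
Π_2: n·r = n·B_1 gives 4x - z = -9.
cos θ = |n₁·n₂| / (|n₁||n₂|) = |108| / (√3888 · √17).
θ = arccos(0.42008) ≈ 65.2°.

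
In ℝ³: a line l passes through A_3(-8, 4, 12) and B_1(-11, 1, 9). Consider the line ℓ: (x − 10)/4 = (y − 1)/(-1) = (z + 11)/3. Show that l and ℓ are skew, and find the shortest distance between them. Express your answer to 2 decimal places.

28.39

A direction vector for l is B_1 − A_3 = (-3, -3, -3).
ℓ has direction (4, -1, 3) through (10, 1, -11).
Common perpendicular direction n = (-3, -3, -3) × (4, -1, 3) = (-12, -3, 15).
With w = (10, 1, -11) − (-8, 4, 12) = (18, -3, -23), w · n = -552.
Since n ≠ 0 the lines are not parallel, and w · n = -552 ≠ 0 so they do not intersect; hence they are skew.
Distance = |w · n| / |n| = |-552| / √378 ≈ 28.39.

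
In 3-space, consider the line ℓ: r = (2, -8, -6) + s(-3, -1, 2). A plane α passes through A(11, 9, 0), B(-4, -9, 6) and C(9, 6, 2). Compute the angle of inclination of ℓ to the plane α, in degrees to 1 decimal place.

AB = (-15, -18, 6), AC = (-2, -3, 2); a normal to α is AB × AC = (-18, 18, 9).
Using A: α has equation -18x + 18y + 9z = -36.
sin θ = |n·v| / (|n||v|) = |54| / (√729 · √14) = 0.53452.
θ ≈ 32.3°.

32.3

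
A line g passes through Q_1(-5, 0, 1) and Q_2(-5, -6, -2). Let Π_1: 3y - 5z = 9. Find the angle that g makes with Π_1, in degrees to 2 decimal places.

4.40

A direction vector for g is Q_2 − Q_1 = (0, -6, -3).
sin θ = |n·v| / (|n||v|) = |-3| / (√34 · √45) = 0.07670.
θ ≈ 4.40°.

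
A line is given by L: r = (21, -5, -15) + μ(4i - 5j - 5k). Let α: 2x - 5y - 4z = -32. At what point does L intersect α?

Substitute r = (21, -5, -15) + t(4, -5, -5) into the plane: 127 + 53t = -32, so t = -3.
Intersection: (21, -5, -15) + (-3)·(4, -5, -5) = (9, 10, 0).

(9, 10, 0)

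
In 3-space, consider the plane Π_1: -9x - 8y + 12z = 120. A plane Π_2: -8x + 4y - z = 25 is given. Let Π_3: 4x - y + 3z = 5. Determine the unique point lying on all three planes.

Solving the 3×3 linear system -9x - 8y + 12z = 120, -8x + 4y - z = 25, 4x - y + 3z = 5 (e.g. by elimination or Cramer's rule, determinant = -355) gives (-4, 0, 7).

(-4, 0, 7)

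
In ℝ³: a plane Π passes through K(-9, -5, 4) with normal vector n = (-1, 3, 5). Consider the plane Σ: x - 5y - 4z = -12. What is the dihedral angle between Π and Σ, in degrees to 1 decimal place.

20.1

Π: n·r = n·K gives -x + 3y + 5z = 14.
cos θ = |n₁·n₂| / (|n₁||n₂|) = |-36| / (√35 · √42).
θ = arccos(0.93895) ≈ 20.1°.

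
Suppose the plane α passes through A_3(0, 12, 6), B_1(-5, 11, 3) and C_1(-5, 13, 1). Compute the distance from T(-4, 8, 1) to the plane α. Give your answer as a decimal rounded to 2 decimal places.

3.57

A_3B_1 = (-5, -1, -3), A_3C_1 = (-5, 1, -5); a normal to α is A_3B_1 × A_3C_1 = (8, -10, -10).
Using A_3: α has equation 8x - 10y - 10z = -180.
n·T − d = (8)·(-4) + (-10)·(8) + (-10)·(1) − (-180) = 58; |n| = √264.
Distance = |58| / √264 = 58/√264 ≈ 3.57.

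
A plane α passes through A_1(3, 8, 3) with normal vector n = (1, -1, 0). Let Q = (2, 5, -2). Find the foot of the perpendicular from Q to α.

α: n·r = n·A_1 gives x - y = -5.
Foot = Q − λn with λ = (n·Q − d)/|n|² = (-3 − (-5))/2 = 1.
Foot = (2, 5, -2) − 1·(1, -1, 0) = (1, 6, -2).

(1, 6, -2)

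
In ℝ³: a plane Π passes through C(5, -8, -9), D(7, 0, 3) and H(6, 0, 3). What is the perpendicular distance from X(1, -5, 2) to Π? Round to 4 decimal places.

3.6056

CD = (2, 8, 12), CH = (1, 8, 12); a normal to Π is CD × CH = (0, -12, 8).
Using C: Π has equation -12y + 8z = 24.
n·X − d = (0)·(1) + (-12)·(-5) + (8)·(2) − 24 = 52; |n| = √208.
Distance = |52| / √208 = 52/√208 ≈ 3.6056.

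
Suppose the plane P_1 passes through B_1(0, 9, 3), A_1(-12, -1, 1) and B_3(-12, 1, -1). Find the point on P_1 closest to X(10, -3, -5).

B_1A_1 = (-12, -10, -2), B_1B_3 = (-12, -8, -4); a normal to P_1 is B_1A_1 × B_1B_3 = (24, -24, -24).
Using B_1: P_1 has equation 24x - 24y - 24z = -288.
Foot = X − λn with λ = (n·X − d)/|n|² = (432 − (-288))/1728 = 5/12.
Foot = (10, -3, -5) − (5/12)·(24, -24, -24) = (0, 7, 5).

(0, 7, 5)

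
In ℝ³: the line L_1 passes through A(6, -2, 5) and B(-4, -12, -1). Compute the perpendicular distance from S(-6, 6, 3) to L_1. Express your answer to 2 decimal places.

14.16

A direction vector for L_1 is B − A = (-10, -10, -6).
Taking (6, -2, 5) on L_1 with direction v = (-10, -10, -6): w = S − (6, -2, 5) = (-12, 8, -2), and w × v = (-68, -52, 200).
Distance = |w × v| / |v| = √47328 / √236 ≈ 14.16.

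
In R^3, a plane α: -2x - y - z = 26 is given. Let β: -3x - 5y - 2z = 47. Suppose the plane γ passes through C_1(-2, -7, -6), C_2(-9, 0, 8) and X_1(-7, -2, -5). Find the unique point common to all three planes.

(-8, -1, -9)

C_1C_2 = (-7, 7, 14), C_1X_1 = (-5, 5, 1); a normal to γ is C_1C_2 × C_1X_1 = (-63, -63, 0).
Using C_1: γ has equation -63x - 63y = 567.
Solving the 3×3 linear system -2x - y - z = 26, -3x - 5y - 2z = 47, -63x - 63y = 567 (e.g. by elimination or Cramer's rule, determinant = 252) gives (-8, -1, -9).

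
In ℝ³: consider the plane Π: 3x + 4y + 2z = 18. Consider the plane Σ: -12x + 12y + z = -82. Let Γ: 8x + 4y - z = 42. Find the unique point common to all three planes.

(6, -1, 2)

Solving the 3×3 linear system 3x + 4y + 2z = 18, -12x + 12y + z = -82, 8x + 4y - z = 42 (e.g. by elimination or Cramer's rule, determinant = -352) gives (6, -1, 2).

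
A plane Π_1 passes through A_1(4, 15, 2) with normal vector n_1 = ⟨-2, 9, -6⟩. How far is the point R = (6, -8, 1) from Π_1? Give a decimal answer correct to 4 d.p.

18.6364

Π_1: n_1·r = n_1·A_1 gives -2x + 9y - 6z = 115.
n·R − d = (-2)·(6) + (9)·(-8) + (-6)·(1) − 115 = -205; |n| = √121.
Distance = |-205| / √121 = 205/√121 ≈ 18.6364.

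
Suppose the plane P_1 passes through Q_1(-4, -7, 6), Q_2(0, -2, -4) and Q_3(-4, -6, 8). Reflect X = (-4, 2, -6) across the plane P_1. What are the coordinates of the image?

Q_1Q_2 = (4, 5, -10), Q_1Q_3 = (0, 1, 2); a normal to P_1 is Q_1Q_2 × Q_1Q_3 = (20, -8, 4).
Using Q_1: P_1 has equation 20x - 8y + 4z = 0.
λ = (n·X − d)/|n|² = (-120 − 0)/480 = -1/4.
Reflection = X − 2λn = (-4, 2, -6) − (-1/2)·(20, -8, 4) = (6, -2, -4).

(6, -2, -4)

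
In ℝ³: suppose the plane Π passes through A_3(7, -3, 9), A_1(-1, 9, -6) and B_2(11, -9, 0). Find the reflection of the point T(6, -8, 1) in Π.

A_3A_1 = (-8, 12, -15), A_3B_2 = (4, -6, -9); a normal to Π is A_3A_1 × A_3B_2 = (-198, -132, 0).
Using A_3: Π has equation -198x - 132y = -990.
λ = (n·T − d)/|n|² = (-132 − (-990))/56628 = 1/66.
Reflection = T − 2λn = (6, -8, 1) − (1/33)·(-198, -132, 0) = (12, -4, 1).

(12, -4, 1)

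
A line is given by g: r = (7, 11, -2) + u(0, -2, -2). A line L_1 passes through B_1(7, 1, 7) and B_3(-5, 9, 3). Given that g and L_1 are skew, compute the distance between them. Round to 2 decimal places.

10.97

A direction vector for L_1 is B_3 − B_1 = (-12, 8, -4).
Common perpendicular direction n = (0, -2, -2) × (-12, 8, -4) = (24, 24, -24).
With w = (7, 1, 7) − (7, 11, -2) = (0, -10, 9), w · n = -456.
Distance = |w · n| / |n| = |-456| / √1728 ≈ 10.97.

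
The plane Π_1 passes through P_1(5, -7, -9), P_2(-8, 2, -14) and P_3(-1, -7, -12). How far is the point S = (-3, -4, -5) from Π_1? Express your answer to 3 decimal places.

P_1P_2 = (-13, 9, -5), P_1P_3 = (-6, 0, -3); a normal to Π_1 is P_1P_2 × P_1P_3 = (-27, -9, 54).
Using P_1: Π_1 has equation -27x - 9y + 54z = -558.
n·S − d = (-27)·(-3) + (-9)·(-4) + (54)·(-5) − (-558) = 405; |n| = √3726.
Distance = |405| / √3726 = 405/√3726 ≈ 6.635.

6.635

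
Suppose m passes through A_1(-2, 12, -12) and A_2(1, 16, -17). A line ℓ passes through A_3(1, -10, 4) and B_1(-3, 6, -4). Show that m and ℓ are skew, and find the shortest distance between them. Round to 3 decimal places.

A direction vector for m is A_2 − A_1 = (3, 4, -5).
A direction vector for ℓ is B_1 − A_3 = (-4, 16, -8).
Common perpendicular direction n = (3, 4, -5) × (-4, 16, -8) = (48, 44, 64).
With w = (1, -10, 4) − (-2, 12, -12) = (3, -22, 16), w · n = 200.
Since n ≠ 0 the lines are not parallel, and w · n = 200 ≠ 0 so they do not intersect; hence they are skew.
Distance = |w · n| / |n| = |200| / √8336 ≈ 2.191.

2.191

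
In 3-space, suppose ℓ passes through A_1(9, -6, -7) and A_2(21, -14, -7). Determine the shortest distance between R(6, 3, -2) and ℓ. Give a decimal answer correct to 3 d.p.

A direction vector for ℓ is A_2 − A_1 = (12, -8, 0).
Taking (9, -6, -7) on ℓ with direction v = (12, -8, 0): w = R − (9, -6, -7) = (-3, 9, 5), and w × v = (40, 60, -84).
Distance = |w × v| / |v| = √12256 / √208 ≈ 7.676.

7.676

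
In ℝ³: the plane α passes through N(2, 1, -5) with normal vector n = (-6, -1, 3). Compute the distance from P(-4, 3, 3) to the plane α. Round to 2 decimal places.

8.55

α: n·r = n·N gives -6x - y + 3z = -28.
n·P − d = (-6)·(-4) + (-1)·(3) + (3)·(3) − (-28) = 58; |n| = √46.
Distance = |58| / √46 = 58/√46 ≈ 8.55.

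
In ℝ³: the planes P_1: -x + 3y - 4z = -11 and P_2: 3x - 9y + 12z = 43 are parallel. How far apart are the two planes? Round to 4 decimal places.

Rescale P_2 by 1/(-3): -x + 3y - 4z = -43/3. Then distance = |-11 − (-43/3)| / √26 ≈ 0.6537.

0.6537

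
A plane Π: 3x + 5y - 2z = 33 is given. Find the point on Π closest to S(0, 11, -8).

Foot = S − λn with λ = (n·S − d)/|n|² = (71 − 33)/38 = 1.
Foot = (0, 11, -8) − 1·(3, 5, -2) = (-3, 6, -6).

(-3, 6, -6)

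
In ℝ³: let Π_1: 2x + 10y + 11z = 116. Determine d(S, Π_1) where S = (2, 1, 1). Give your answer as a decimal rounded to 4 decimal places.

6.0667

n·S − d = (2)·(2) + (10)·(1) + (11)·(1) − 116 = -91; |n| = √225.
Distance = |-91| / √225 = 91/√225 ≈ 6.0667.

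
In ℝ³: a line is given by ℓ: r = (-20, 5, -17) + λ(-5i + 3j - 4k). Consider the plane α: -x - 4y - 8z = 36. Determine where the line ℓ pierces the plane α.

Substitute r = (-20, 5, -17) + t(-5, 3, -4) into the plane: 136 + 25t = 36, so t = -4.
Intersection: (-20, 5, -17) + (-4)·(-5, 3, -4) = (0, -7, -1).

(0, -7, -1)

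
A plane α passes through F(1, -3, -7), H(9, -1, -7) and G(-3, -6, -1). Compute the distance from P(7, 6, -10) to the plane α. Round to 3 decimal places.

6.000

FH = (8, 2, 0), FG = (-4, -3, 6); a normal to α is FH × FG = (12, -48, -16).
Using F: α has equation 12x - 48y - 16z = 268.
n·P − d = (12)·(7) + (-48)·(6) + (-16)·(-10) − 268 = -312; |n| = √2704.
Distance = |-312| / √2704 = 312/√2704 ≈ 6.000.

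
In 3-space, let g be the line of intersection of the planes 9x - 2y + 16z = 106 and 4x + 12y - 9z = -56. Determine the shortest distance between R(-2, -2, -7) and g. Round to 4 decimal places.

Direction of g: (9, -2, 16) × (4, 12, -9) = (-174, 145, 116).
A point on g: solving the two plane equations with x = -2 gives (-2, 2, 8).
Taking (-2, 2, 8) on g with direction v = (-174, 145, 116): w = R − (-2, 2, 8) = (0, -4, -15), and w × v = (1711, 2610, -696).
Distance = |w × v| / |v| = √10224037 / √64757 ≈ 12.5652.

12.5652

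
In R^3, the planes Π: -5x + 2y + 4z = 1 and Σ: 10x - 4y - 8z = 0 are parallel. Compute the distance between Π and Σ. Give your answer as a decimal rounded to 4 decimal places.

0.1491

Rescale Σ by 1/(-2): -5x + 2y + 4z = 0. Then distance = |1 − 0| / √45 ≈ 0.1491.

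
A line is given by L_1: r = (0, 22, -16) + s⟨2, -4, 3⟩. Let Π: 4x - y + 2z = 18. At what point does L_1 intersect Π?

Substitute r = (0, 22, -16) + t(2, -4, 3) into the plane: -54 + 18t = 18, so t = 4.
Intersection: (0, 22, -16) + 4·(2, -4, 3) = (8, 6, -4).

(8, 6, -4)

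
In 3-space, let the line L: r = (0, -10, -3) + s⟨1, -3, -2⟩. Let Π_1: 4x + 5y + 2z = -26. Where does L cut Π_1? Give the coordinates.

(-2, -4, 1)

Substitute r = (0, -10, -3) + t(1, -3, -2) into the plane: -56 + (-15)t = -26, so t = -2.
Intersection: (0, -10, -3) + (-2)·(1, -3, -2) = (-2, -4, 1).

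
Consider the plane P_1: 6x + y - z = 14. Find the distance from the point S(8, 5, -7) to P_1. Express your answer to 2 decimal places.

7.46

n·S − d = (6)·(8) + (1)·(5) + (-1)·(-7) − 14 = 46; |n| = √38.
Distance = |46| / √38 = 46/√38 ≈ 7.46.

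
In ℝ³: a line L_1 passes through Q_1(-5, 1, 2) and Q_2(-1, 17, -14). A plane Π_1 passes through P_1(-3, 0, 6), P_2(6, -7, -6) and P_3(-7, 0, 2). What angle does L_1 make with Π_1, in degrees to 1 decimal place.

A direction vector for L_1 is Q_2 − Q_1 = (4, 16, -16).
P_1P_2 = (9, -7, -12), P_1P_3 = (-4, 0, -4); a normal to Π_1 is P_1P_2 × P_1P_3 = (28, 84, -28).
Using P_1: Π_1 has equation 28x + 84y - 28z = -252.
sin θ = |n·v| / (|n||v|) = |1904| / (√8624 · √528) = 0.89227.
θ ≈ 63.2°.

63.2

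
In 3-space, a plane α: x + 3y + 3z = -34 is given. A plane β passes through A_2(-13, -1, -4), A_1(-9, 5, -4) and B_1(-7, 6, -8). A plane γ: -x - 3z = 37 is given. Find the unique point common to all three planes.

(-10, 1, -9)

A_2A_1 = (4, 6, 0), A_2B_1 = (6, 7, -4); a normal to β is A_2A_1 × A_2B_1 = (-24, 16, -8).
Using A_2: β has equation -24x + 16y - 8z = 328.
Solving the 3×3 linear system x + 3y + 3z = -34, -24x + 16y - 8z = 328, -x - 3z = 37 (e.g. by elimination or Cramer's rule, determinant = -192) gives (-10, 1, -9).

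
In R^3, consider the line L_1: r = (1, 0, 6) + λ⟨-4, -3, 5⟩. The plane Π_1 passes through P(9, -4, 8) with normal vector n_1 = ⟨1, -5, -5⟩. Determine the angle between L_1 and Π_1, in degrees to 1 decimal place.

Π_1: n_1·r = n_1·P gives x - 5y - 5z = -11.
sin θ = |n·v| / (|n||v|) = |-14| / (√51 · √50) = 0.27724.
θ ≈ 16.1°.

16.1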